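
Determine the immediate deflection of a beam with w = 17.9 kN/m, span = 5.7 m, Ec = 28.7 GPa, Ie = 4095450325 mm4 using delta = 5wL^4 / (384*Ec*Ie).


Convert: L = 5.7 m = 5700 mm, Ec = 28.7 GPa = 28700 MPa
delta = 5 * 17.9 * 5700^4 / (384 * 28700 * 4095450325)
= 2.09 mm

2.09


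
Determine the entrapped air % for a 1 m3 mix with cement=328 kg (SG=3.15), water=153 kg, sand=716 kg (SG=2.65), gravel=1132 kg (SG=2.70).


Vol cement = 328 / (3.15 * 1000) = 0.104127 m3
Vol water = 153 / 1000 = 0.153 m3
Vol sand = 716 / (2.65 * 1000) = 0.270189 m3
Vol gravel = 1132 / (2.70 * 1000) = 0.419259 m3
Total solid + water volume = 0.946575 m3
Air = (1 - 0.946575) * 100 = 5.34%

5.34


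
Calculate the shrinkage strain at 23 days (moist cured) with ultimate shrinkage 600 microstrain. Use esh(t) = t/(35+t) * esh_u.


esh(23) = 23 / (35 + 23) * 600
= 23 / 58 * 600
= 237.9 microstrain

237.9


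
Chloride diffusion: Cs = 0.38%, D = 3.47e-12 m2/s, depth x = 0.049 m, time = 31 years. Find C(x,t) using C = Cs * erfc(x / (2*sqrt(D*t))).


t_seconds = 31 * 365.25 * 24 * 3600 = 978285600.0 s
arg = 0.049 / (2 * sqrt(3.47e-12 * 978285600.0))
= 0.4205
erfc(0.4205) = 0.5521
C = 0.38 * 0.5521 = 0.2098%

0.2098


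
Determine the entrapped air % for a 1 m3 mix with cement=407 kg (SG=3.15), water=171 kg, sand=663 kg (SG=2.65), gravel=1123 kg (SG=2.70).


Vol cement = 407 / (3.15 * 1000) = 0.129206 m3
Vol water = 171 / 1000 = 0.171 m3
Vol sand = 663 / (2.65 * 1000) = 0.250189 m3
Vol gravel = 1123 / (2.70 * 1000) = 0.415926 m3
Total solid + water volume = 0.966321 m3
Air = (1 - 0.966321) * 100 = 3.37%

3.37


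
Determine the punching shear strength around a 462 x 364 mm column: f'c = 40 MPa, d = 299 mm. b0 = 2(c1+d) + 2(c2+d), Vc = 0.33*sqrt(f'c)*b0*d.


b0 = 2*(462 + 299) + 2*(364 + 299) = 2848 mm
Vc = 0.33 * sqrt(40) * 2848 * 299 / 1000
= 1777.28 kN

1777.28


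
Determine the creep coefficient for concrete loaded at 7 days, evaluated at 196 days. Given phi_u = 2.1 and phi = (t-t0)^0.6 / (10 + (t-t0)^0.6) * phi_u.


dt = 196 - 7 = 189
phi = 189^0.6 / (10 + 189^0.6) * 2.1
= 1.468

1.468


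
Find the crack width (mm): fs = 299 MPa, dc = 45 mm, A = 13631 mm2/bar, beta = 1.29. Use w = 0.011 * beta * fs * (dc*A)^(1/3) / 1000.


w = 0.011 * beta * fs * (dc * A)^(1/3) / 1000
= 0.011 * 1.29 * 299 * (45 * 13631)^(1/3) / 1000
= 0.36 mm

0.36


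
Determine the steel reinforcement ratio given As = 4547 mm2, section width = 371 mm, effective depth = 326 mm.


rho = As / (b * d)
= 4547 / (371 * 326)
= 0.0376

0.0376


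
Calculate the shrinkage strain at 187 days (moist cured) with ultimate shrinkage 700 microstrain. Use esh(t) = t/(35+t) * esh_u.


esh(187) = 187 / (35 + 187) * 700
= 187 / 222 * 700
= 589.6 microstrain

589.6


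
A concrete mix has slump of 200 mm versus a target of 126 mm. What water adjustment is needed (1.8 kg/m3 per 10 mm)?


Difference = 126 - 200 = -74 mm
Water adjustment = -74 * 1.8 / 10 = -13.3 kg/m3

-13.3


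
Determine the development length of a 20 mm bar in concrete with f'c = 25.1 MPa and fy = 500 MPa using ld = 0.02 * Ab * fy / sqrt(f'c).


Ab = pi * 20^2 / 4 = 314.159 mm2
ld = 0.02 * 314.159 * 500 / sqrt(25.1)
= 627.1 mm

627.1


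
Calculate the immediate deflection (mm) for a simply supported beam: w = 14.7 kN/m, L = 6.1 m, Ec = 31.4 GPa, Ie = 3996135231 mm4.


Convert: L = 6.1 m = 6100 mm, Ec = 31.4 GPa = 31400 MPa
delta = 5 * 14.7 * 6100^4 / (384 * 31400 * 3996135231)
= 2.11 mm

2.11


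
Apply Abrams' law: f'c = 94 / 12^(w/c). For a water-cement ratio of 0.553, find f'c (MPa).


f'c = 94 / 12^0.553
= 94 / 3.952
= 23.79 MPa

23.79


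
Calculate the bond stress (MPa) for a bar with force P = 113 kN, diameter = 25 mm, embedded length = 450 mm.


u = P / (pi * db * ld)
= 113 * 1000 / (pi * 25 * 450)
= 3.197 MPa

3.197


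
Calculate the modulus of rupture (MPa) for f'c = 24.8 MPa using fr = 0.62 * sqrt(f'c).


fr = 0.62 * sqrt(24.8)
= 3.088 MPa

3.088


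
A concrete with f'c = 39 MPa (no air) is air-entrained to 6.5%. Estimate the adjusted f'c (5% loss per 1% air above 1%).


Strength loss = (6.5 - 1) * 5 = 27.5%
f'c = 39 * (1 - 27.5/100)
= 28.27 MPa

28.27


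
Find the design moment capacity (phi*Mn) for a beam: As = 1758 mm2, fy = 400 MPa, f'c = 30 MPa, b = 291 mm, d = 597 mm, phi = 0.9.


a = As * fy / (0.85 * f'c * b)
= 1758 * 400 / (0.85 * 30 * 291)
= 94.7645 mm
Mn = As * fy * (d - a/2) / 10^6
= 386.4912 kN-m
phi*Mn = 0.9 * 386.4912 = 347.84 kN-m

347.84


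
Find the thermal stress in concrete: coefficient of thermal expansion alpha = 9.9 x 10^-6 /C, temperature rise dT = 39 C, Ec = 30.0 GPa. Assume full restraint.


sigma = alpha * dT * Ec
= 9.9e-6 * 39 * 30.0 * 1000
= 11.583 MPa

11.583


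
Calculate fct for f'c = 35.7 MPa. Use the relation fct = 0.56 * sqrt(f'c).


fct = 0.56 * sqrt(35.7)
= 0.56 * 5.975
= 3.346 MPa

3.346


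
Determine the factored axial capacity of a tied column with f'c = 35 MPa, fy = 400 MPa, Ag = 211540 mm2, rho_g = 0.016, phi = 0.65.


Ast = rho * Ag = 0.016 * 211540 = 3384.64 mm2
phi*Pn = 0.65 * 0.80 * (0.85 * 35 * (211540 - 3384.64) + 400 * 3384.64) / 1000
= 3924.17 kN

3924.17


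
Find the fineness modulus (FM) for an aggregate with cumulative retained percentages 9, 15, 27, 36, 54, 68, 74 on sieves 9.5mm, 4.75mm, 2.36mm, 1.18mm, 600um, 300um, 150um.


FM = sum(cumulative % retained) / 100
= 283 / 100
= 2.83

2.83


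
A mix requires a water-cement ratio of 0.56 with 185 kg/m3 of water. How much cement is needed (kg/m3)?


Cement = water / (w/c)
= 185 / 0.56
= 330.4 kg/m3

330.4


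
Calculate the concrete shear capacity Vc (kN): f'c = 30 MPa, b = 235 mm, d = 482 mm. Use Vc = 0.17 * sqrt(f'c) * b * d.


Vc = 0.17 * sqrt(30) * 235 * 482 / 1000
= 105.47 kN

105.47


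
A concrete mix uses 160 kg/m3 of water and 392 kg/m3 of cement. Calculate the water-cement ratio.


w/c = water / cement
w/c = 160 / 392 = 0.408

0.408


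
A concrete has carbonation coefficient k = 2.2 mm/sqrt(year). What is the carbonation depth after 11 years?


depth = k * sqrt(t)
= 2.2 * sqrt(11)
= 7.3 mm

7.3


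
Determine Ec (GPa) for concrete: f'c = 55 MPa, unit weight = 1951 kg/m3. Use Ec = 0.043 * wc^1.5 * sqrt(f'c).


Ec = 0.043 * 1951^1.5 * sqrt(55) / 1000
= 27.48 GPa

27.48


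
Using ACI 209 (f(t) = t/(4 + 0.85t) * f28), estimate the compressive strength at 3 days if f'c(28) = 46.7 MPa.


f(3) = 3 / (4 + 0.85 * 3) * 46.7
= 3 / 6.55 * 46.7
= 21.39 MPa

21.39


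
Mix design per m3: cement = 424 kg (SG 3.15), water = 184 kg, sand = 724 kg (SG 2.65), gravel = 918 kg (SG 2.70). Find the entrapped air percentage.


Vol cement = 424 / (3.15 * 1000) = 0.134603 m3
Vol water = 184 / 1000 = 0.184 m3
Vol sand = 724 / (2.65 * 1000) = 0.273208 m3
Vol gravel = 918 / (2.70 * 1000) = 0.34 m3
Total solid + water volume = 0.931811 m3
Air = (1 - 0.931811) * 100 = 6.82%

6.82


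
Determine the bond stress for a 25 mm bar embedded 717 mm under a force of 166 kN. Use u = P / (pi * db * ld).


u = P / (pi * db * ld)
= 166 * 1000 / (pi * 25 * 717)
= 2.948 MPa

2.948


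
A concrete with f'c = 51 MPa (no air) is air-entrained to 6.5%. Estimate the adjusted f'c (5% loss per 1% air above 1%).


Strength loss = (6.5 - 1) * 5 = 27.5%
f'c = 51 * (1 - 27.5/100)
= 36.98 MPa

36.98


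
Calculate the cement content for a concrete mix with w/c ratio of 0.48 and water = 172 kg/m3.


Cement = water / (w/c)
= 172 / 0.48
= 358.3 kg/m3

358.3


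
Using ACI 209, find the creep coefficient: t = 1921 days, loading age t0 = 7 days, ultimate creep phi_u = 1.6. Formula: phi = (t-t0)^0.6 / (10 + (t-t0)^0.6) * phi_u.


dt = 1921 - 7 = 1914
phi = 1914^0.6 / (10 + 1914^0.6) * 1.6
= 1.445

1.445


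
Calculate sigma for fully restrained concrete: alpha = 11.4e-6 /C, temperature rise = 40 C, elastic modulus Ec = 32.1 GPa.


sigma = alpha * dT * Ec
= 11.4e-6 * 40 * 32.1 * 1000
= 14.638 MPa

14.638


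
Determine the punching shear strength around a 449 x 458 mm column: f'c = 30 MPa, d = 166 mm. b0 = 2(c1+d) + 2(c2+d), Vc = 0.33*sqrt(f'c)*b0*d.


b0 = 2*(449 + 166) + 2*(458 + 166) = 2478 mm
Vc = 0.33 * sqrt(30) * 2478 * 166 / 1000
= 743.51 kN

743.51


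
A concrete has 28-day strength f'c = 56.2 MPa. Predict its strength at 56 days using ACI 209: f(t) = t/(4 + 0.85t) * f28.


f(56) = 56 / (4 + 0.85 * 56) * 56.2
= 56 / 51.6 * 56.2
= 60.99 MPa

60.99


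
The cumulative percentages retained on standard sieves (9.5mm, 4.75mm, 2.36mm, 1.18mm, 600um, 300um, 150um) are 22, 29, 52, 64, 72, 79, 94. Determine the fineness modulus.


FM = sum(cumulative % retained) / 100
= 412 / 100
= 4.12

4.12


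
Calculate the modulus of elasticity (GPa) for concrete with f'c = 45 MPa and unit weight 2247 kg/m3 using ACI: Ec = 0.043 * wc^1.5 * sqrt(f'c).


Ec = 0.043 * 2247^1.5 * sqrt(45) / 1000
= 30.72 GPa

30.72


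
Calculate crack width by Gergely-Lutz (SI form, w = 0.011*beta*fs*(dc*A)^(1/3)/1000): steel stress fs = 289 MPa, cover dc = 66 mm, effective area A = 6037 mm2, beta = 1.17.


w = 0.011 * beta * fs * (dc * A)^(1/3) / 1000
= 0.011 * 1.17 * 289 * (66 * 6037)^(1/3) / 1000
= 0.274 mm

0.274


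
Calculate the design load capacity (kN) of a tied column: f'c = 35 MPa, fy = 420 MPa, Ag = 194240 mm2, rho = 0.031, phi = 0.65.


Ast = rho * Ag = 0.031 * 194240 = 6021.44 mm2
phi*Pn = 0.65 * 0.80 * (0.85 * 35 * (194240 - 6021.44) + 420 * 6021.44) / 1000
= 4226.82 kN

4226.82


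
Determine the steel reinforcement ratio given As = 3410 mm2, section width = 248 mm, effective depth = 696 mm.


rho = As / (b * d)
= 3410 / (248 * 696)
= 0.0198

0.0198


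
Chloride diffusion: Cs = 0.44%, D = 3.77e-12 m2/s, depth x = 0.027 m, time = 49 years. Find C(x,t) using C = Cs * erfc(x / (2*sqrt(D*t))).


t_seconds = 49 * 365.25 * 24 * 3600 = 1546322400.0 s
arg = 0.027 / (2 * sqrt(3.77e-12 * 1546322400.0))
= 0.1768
erfc(0.1768) = 0.8025
C = 0.44 * 0.8025 = 0.3531%

0.3531


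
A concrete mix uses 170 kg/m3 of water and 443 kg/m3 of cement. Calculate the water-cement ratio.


w/c = water / cement
w/c = 170 / 443 = 0.384

0.384


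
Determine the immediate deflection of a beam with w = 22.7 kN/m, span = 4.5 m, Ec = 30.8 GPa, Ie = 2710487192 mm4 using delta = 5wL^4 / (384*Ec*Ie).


Convert: L = 4.5 m = 4500 mm, Ec = 30.8 GPa = 30800 MPa
delta = 5 * 22.7 * 4500^4 / (384 * 30800 * 2710487192)
= 1.45 mm

1.45


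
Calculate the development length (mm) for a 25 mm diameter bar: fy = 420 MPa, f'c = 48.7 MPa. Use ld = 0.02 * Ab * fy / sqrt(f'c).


Ab = pi * 25^2 / 4 = 490.874 mm2
ld = 0.02 * 490.874 * 420 / sqrt(48.7)
= 590.9 mm

590.9


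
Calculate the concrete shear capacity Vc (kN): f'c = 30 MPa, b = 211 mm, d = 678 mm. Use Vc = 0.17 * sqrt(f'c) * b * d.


Vc = 0.17 * sqrt(30) * 211 * 678 / 1000
= 133.21 kN

133.21


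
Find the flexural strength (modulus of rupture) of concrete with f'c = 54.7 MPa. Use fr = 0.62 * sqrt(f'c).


fr = 0.62 * sqrt(54.7)
= 4.585 MPa

4.585


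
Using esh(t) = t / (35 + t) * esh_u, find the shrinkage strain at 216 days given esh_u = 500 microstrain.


esh(216) = 216 / (35 + 216) * 500
= 216 / 251 * 500
= 430.3 microstrain

430.3


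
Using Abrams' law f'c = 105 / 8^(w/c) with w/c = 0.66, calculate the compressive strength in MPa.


f'c = 105 / 8^0.66
= 105 / 3.945
= 26.62 MPa

26.62


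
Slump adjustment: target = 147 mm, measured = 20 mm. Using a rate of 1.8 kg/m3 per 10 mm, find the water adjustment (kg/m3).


Difference = 147 - 20 = 127 mm
Water adjustment = 127 * 1.8 / 10 = 22.9 kg/m3

22.9


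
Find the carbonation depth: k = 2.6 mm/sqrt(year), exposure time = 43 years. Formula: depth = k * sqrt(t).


depth = k * sqrt(t)
= 2.6 * sqrt(43)
= 17.05 mm

17.05


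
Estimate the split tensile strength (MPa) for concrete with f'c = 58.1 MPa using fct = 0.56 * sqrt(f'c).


fct = 0.56 * sqrt(58.1)
= 0.56 * 7.622
= 4.269 MPa

4.269


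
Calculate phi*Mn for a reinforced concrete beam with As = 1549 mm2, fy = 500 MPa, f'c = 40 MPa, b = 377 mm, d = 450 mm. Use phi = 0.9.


a = As * fy / (0.85 * f'c * b)
= 1549 * 500 / (0.85 * 40 * 377)
= 60.4228 mm
Mn = As * fy * (d - a/2) / 10^6
= 325.1263 kN-m
phi*Mn = 0.9 * 325.1263 = 292.61 kN-m

292.61


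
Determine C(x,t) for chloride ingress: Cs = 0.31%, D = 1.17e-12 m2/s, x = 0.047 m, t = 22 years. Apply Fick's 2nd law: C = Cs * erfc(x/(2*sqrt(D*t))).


t_seconds = 22 * 365.25 * 24 * 3600 = 694267200.0 s
arg = 0.047 / (2 * sqrt(1.17e-12 * 694267200.0))
= 0.8245
erfc(0.8245) = 0.2436
C = 0.31 * 0.2436 = 0.0755%

0.0755


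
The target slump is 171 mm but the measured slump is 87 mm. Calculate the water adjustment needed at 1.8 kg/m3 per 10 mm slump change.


Difference = 171 - 87 = 84 mm
Water adjustment = 84 * 1.8 / 10 = 15.1 kg/m3

15.1


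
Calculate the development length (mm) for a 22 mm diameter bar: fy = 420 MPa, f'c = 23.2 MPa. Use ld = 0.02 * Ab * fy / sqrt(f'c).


Ab = pi * 22^2 / 4 = 380.133 mm2
ld = 0.02 * 380.133 * 420 / sqrt(23.2)
= 662.9 mm

662.9


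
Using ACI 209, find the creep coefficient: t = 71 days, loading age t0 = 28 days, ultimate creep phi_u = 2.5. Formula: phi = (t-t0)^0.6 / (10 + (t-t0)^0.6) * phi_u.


dt = 71 - 28 = 43
phi = 43^0.6 / (10 + 43^0.6) * 2.5
= 1.221

1.221


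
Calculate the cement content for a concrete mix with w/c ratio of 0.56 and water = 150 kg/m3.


Cement = water / (w/c)
= 150 / 0.56
= 267.9 kg/m3

267.9


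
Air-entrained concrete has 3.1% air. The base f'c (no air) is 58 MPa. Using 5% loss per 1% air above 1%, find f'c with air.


Strength loss = (3.1 - 1) * 5 = 10.5%
f'c = 58 * (1 - 10.5/100)
= 51.91 MPa

51.91


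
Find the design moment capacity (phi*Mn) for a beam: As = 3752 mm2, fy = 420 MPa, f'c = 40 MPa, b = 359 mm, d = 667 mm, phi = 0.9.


a = As * fy / (0.85 * f'c * b)
= 3752 * 420 / (0.85 * 40 * 359)
= 129.1037 mm
Mn = As * fy * (d - a/2) / 10^6
= 949.3619 kN-m
phi*Mn = 0.9 * 949.3619 = 854.43 kN-m

854.43


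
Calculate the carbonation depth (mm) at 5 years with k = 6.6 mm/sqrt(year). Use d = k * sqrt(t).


depth = k * sqrt(t)
= 6.6 * sqrt(5)
= 14.76 mm

14.76


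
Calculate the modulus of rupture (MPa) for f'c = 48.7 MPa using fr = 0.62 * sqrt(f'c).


fr = 0.62 * sqrt(48.7)
= 4.327 MPa

4.327


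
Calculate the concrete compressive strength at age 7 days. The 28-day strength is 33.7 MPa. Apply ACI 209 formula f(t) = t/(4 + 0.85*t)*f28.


f(7) = 7 / (4 + 0.85 * 7) * 33.7
= 7 / 9.95 * 33.7
= 23.71 MPa

23.71


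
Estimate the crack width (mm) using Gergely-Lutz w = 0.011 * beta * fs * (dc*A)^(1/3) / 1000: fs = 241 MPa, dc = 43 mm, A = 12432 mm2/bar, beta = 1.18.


w = 0.011 * beta * fs * (dc * A)^(1/3) / 1000
= 0.011 * 1.18 * 241 * (43 * 12432)^(1/3) / 1000
= 0.254 mm

0.254


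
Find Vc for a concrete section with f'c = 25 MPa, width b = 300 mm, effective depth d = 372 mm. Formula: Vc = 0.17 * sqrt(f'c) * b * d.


Vc = 0.17 * sqrt(25) * 300 * 372 / 1000
= 94.86 kN

94.86


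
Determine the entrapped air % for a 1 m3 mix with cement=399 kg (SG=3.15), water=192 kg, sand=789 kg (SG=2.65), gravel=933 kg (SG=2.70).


Vol cement = 399 / (3.15 * 1000) = 0.126667 m3
Vol water = 192 / 1000 = 0.192 m3
Vol sand = 789 / (2.65 * 1000) = 0.297736 m3
Vol gravel = 933 / (2.70 * 1000) = 0.345556 m3
Total solid + water volume = 0.961958 m3
Air = (1 - 0.961958) * 100 = 3.8%

3.8


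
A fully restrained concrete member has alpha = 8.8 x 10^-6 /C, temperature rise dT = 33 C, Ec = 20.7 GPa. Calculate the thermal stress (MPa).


sigma = alpha * dT * Ec
= 8.8e-6 * 33 * 20.7 * 1000
= 6.011 MPa

6.011


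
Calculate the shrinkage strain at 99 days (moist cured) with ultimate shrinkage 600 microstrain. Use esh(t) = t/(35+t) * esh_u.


esh(99) = 99 / (35 + 99) * 600
= 99 / 134 * 600
= 443.3 microstrain

443.3


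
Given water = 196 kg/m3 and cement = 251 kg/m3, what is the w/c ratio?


w/c = water / cement
w/c = 196 / 251 = 0.781

0.781


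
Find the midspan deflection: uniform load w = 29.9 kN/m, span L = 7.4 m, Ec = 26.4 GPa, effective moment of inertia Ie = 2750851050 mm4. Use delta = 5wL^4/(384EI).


Convert: L = 7.4 m = 7400 mm, Ec = 26.4 GPa = 26400 MPa
delta = 5 * 29.9 * 7400^4 / (384 * 26400 * 2750851050)
= 16.08 mm

16.08


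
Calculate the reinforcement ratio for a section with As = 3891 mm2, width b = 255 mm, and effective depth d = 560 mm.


rho = As / (b * d)
= 3891 / (255 * 560)
= 0.0272

0.0272


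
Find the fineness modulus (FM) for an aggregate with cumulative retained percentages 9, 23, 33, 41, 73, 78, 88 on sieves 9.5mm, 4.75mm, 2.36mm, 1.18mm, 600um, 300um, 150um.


FM = sum(cumulative % retained) / 100
= 345 / 100
= 3.45

3.45


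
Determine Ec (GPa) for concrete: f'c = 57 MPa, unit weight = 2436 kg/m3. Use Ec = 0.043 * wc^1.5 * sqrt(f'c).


Ec = 0.043 * 2436^1.5 * sqrt(57) / 1000
= 39.03 GPa

39.03


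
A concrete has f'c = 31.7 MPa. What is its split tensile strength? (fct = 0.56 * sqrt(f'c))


fct = 0.56 * sqrt(31.7)
= 0.56 * 5.63
= 3.153 MPa

3.153


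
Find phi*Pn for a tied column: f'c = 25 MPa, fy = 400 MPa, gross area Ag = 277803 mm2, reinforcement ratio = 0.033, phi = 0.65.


Ast = rho * Ag = 0.033 * 277803 = 9167.499 mm2
phi*Pn = 0.65 * 0.80 * (0.85 * 25 * (277803 - 9167.499) + 400 * 9167.499) / 1000
= 4875.26 kN

4875.26


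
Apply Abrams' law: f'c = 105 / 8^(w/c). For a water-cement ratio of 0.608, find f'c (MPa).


f'c = 105 / 8^0.608
= 105 / 3.541
= 29.66 MPa

29.66


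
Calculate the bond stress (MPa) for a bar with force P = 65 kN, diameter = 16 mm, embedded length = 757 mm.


u = P / (pi * db * ld)
= 65 * 1000 / (pi * 16 * 757)
= 1.708 MPa

1.708


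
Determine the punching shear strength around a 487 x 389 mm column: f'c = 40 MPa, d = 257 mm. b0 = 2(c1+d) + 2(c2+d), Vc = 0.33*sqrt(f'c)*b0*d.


b0 = 2*(487 + 257) + 2*(389 + 257) = 2780 mm
Vc = 0.33 * sqrt(40) * 2780 * 257 / 1000
= 1491.15 kN

1491.15


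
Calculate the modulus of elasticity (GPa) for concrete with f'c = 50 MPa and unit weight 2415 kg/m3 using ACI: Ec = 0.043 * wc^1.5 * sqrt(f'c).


Ec = 0.043 * 2415^1.5 * sqrt(50) / 1000
= 36.09 GPa

36.09


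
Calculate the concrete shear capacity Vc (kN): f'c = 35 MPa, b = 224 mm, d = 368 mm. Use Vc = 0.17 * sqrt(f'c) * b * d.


Vc = 0.17 * sqrt(35) * 224 * 368 / 1000
= 82.9 kN

82.9


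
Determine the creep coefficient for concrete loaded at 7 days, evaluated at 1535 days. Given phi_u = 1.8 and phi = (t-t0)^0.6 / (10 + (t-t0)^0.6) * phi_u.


dt = 1535 - 7 = 1528
phi = 1528^0.6 / (10 + 1528^0.6) * 1.8
= 1.603

1.603


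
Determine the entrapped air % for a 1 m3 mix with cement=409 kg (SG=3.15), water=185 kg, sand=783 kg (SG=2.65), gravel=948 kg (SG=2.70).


Vol cement = 409 / (3.15 * 1000) = 0.129841 m3
Vol water = 185 / 1000 = 0.185 m3
Vol sand = 783 / (2.65 * 1000) = 0.295472 m3
Vol gravel = 948 / (2.70 * 1000) = 0.351111 m3
Total solid + water volume = 0.961424 m3
Air = (1 - 0.961424) * 100 = 3.86%

3.86


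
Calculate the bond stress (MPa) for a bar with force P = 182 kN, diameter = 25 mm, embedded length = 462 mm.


u = P / (pi * db * ld)
= 182 * 1000 / (pi * 25 * 462)
= 5.016 MPa

5.016


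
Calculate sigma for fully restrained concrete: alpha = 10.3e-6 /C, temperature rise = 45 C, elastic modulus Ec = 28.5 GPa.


sigma = alpha * dT * Ec
= 10.3e-6 * 45 * 28.5 * 1000
= 13.21 MPa

13.21


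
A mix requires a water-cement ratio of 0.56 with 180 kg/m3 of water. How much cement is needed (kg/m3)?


Cement = water / (w/c)
= 180 / 0.56
= 321.4 kg/m3

321.4


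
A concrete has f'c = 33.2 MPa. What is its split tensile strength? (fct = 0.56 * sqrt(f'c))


fct = 0.56 * sqrt(33.2)
= 0.56 * 5.762
= 3.227 MPa

3.227


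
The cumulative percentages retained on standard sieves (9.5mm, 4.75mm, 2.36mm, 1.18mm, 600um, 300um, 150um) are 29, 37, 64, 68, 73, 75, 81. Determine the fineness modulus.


FM = sum(cumulative % retained) / 100
= 427 / 100
= 4.27

4.27


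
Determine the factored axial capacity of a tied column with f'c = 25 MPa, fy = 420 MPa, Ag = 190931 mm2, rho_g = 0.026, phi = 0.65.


Ast = rho * Ag = 0.026 * 190931 = 4964.206 mm2
phi*Pn = 0.65 * 0.80 * (0.85 * 25 * (190931 - 4964.206) + 420 * 4964.206) / 1000
= 3139.12 kN

3139.12


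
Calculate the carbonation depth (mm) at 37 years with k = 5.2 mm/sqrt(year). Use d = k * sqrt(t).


depth = k * sqrt(t)
= 5.2 * sqrt(37)
= 31.63 mm

31.63


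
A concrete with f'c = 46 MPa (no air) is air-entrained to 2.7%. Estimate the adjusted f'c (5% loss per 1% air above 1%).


Strength loss = (2.7 - 1) * 5 = 8.5%
f'c = 46 * (1 - 8.5/100)
= 42.09 MPa

42.09


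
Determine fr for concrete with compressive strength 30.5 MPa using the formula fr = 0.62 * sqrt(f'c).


fr = 0.62 * sqrt(30.5)
= 3.424 MPa

3.424


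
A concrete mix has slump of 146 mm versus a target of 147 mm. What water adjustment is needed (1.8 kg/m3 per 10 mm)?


Difference = 147 - 146 = 1 mm
Water adjustment = 1 * 1.8 / 10 = 0.2 kg/m3

0.2


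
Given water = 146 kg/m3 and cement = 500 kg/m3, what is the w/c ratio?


w/c = water / cement
w/c = 146 / 500 = 0.292

0.292


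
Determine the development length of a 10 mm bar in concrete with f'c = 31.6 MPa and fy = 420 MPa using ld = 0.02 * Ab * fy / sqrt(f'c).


Ab = pi * 10^2 / 4 = 78.54 mm2
ld = 0.02 * 78.54 * 420 / sqrt(31.6)
= 117.4 mm

117.4


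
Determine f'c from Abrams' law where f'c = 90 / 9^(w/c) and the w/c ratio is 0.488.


f'c = 90 / 9^0.488
= 90 / 2.922
= 30.8 MPa

30.8


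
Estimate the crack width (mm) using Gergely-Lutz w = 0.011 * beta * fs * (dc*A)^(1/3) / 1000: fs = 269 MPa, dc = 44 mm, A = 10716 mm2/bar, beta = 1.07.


w = 0.011 * beta * fs * (dc * A)^(1/3) / 1000
= 0.011 * 1.07 * 269 * (44 * 10716)^(1/3) / 1000
= 0.246 mm

0.246


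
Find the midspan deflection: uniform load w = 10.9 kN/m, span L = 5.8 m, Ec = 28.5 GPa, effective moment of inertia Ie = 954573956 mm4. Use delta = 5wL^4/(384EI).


Convert: L = 5.8 m = 5800 mm, Ec = 28.5 GPa = 28500 MPa
delta = 5 * 10.9 * 5800^4 / (384 * 28500 * 954573956)
= 5.9 mm

5.9


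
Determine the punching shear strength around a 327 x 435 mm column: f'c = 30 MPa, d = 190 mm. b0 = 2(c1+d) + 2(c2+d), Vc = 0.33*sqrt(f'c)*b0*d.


b0 = 2*(327 + 190) + 2*(435 + 190) = 2284 mm
Vc = 0.33 * sqrt(30) * 2284 * 190 / 1000
= 784.38 kN

784.38


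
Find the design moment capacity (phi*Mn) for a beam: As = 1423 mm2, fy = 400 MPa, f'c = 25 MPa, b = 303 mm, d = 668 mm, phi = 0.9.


a = As * fy / (0.85 * f'c * b)
= 1423 * 400 / (0.85 * 25 * 303)
= 88.4023 mm
Mn = As * fy * (d - a/2) / 10^6
= 355.0663 kN-m
phi*Mn = 0.9 * 355.0663 = 319.56 kN-m

319.56


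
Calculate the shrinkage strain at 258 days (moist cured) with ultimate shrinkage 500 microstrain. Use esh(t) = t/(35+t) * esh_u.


esh(258) = 258 / (35 + 258) * 500
= 258 / 293 * 500
= 440.3 microstrain

440.3


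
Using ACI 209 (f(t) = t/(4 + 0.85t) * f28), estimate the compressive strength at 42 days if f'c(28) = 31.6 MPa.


f(42) = 42 / (4 + 0.85 * 42) * 31.6
= 42 / 39.7 * 31.6
= 33.43 MPa

33.43


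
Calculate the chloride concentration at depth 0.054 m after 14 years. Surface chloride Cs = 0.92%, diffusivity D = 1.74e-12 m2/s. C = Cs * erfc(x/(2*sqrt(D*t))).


t_seconds = 14 * 365.25 * 24 * 3600 = 441806400.0 s
arg = 0.054 / (2 * sqrt(1.74e-12 * 441806400.0))
= 0.9738
erfc(0.9738) = 0.1685
C = 0.92 * 0.1685 = 0.155%

0.155


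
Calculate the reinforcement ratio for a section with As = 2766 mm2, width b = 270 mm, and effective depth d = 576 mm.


rho = As / (b * d)
= 2766 / (270 * 576)
= 0.0178

0.0178


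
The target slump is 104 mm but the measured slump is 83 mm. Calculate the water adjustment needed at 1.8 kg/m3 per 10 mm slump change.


Difference = 104 - 83 = 21 mm
Water adjustment = 21 * 1.8 / 10 = 3.8 kg/m3

3.8


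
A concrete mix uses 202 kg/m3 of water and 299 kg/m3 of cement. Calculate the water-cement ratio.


w/c = water / cement
w/c = 202 / 299 = 0.676

0.676


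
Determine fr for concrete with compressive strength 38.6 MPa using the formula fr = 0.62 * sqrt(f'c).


fr = 0.62 * sqrt(38.6)
= 3.852 MPa

3.852


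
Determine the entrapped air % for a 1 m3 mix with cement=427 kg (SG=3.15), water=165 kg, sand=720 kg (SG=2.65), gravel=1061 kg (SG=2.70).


Vol cement = 427 / (3.15 * 1000) = 0.135556 m3
Vol water = 165 / 1000 = 0.165 m3
Vol sand = 720 / (2.65 * 1000) = 0.271698 m3
Vol gravel = 1061 / (2.70 * 1000) = 0.392963 m3
Total solid + water volume = 0.965217 m3
Air = (1 - 0.965217) * 100 = 3.48%

3.48


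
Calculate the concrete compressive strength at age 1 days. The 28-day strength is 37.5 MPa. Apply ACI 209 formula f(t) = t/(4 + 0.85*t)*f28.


f(1) = 1 / (4 + 0.85 * 1) * 37.5
= 1 / 4.85 * 37.5
= 7.73 MPa

7.73


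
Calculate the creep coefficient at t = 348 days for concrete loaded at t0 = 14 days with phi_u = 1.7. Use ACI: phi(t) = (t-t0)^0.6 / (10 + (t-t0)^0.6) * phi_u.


dt = 348 - 14 = 334
phi = 334^0.6 / (10 + 334^0.6) * 1.7
= 1.302

1.302


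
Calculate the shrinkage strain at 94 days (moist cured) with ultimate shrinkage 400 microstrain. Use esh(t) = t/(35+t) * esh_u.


esh(94) = 94 / (35 + 94) * 400
= 94 / 129 * 400
= 291.5 microstrain

291.5


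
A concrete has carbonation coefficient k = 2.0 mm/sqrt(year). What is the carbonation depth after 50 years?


depth = k * sqrt(t)
= 2.0 * sqrt(50)
= 14.14 mm

14.14


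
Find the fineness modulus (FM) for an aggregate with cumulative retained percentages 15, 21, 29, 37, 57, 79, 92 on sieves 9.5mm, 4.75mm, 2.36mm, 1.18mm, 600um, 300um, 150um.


FM = sum(cumulative % retained) / 100
= 330 / 100
= 3.3

3.3


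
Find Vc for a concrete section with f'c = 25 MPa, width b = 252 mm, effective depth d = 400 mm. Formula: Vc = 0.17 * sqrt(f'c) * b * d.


Vc = 0.17 * sqrt(25) * 252 * 400 / 1000
= 85.68 kN

85.68


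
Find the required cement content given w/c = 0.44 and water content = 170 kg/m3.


Cement = water / (w/c)
= 170 / 0.44
= 386.4 kg/m3

386.4


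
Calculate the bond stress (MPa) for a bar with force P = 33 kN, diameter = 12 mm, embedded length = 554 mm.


u = P / (pi * db * ld)
= 33 * 1000 / (pi * 12 * 554)
= 1.58 MPa

1.58


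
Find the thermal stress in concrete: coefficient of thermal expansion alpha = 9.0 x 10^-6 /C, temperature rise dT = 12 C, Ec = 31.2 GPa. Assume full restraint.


sigma = alpha * dT * Ec
= 9.0e-6 * 12 * 31.2 * 1000
= 3.37 MPa

3.37


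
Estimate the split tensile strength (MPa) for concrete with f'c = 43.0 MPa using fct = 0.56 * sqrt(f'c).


fct = 0.56 * sqrt(43.0)
= 0.56 * 6.557
= 3.672 MPa

3.672


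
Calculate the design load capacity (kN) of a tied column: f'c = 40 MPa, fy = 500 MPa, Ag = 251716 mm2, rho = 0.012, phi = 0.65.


Ast = rho * Ag = 0.012 * 251716 = 3020.592 mm2
phi*Pn = 0.65 * 0.80 * (0.85 * 40 * (251716 - 3020.592) + 500 * 3020.592) / 1000
= 5182.29 kN

5182.29


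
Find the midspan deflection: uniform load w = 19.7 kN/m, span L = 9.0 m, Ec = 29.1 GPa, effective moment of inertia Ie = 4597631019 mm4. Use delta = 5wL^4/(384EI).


Convert: L = 9.0 m = 9000 mm, Ec = 29.1 GPa = 29100 MPa
delta = 5 * 19.7 * 9000^4 / (384 * 29100 * 4597631019)
= 12.58 mm

12.58


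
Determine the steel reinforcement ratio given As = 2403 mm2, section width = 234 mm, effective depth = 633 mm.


rho = As / (b * d)
= 2403 / (234 * 633)
= 0.0162

0.0162


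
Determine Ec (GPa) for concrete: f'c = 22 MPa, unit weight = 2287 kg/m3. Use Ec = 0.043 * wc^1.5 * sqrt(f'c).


Ec = 0.043 * 2287^1.5 * sqrt(22) / 1000
= 22.06 GPa

22.06


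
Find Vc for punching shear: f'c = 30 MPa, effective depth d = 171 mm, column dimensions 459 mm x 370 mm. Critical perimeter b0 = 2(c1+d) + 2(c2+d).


b0 = 2*(459 + 171) + 2*(370 + 171) = 2342 mm
Vc = 0.33 * sqrt(30) * 2342 * 171 / 1000
= 723.86 kN

723.86


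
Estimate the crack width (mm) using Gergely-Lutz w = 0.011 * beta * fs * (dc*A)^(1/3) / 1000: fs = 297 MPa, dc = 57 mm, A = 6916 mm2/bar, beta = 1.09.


w = 0.011 * beta * fs * (dc * A)^(1/3) / 1000
= 0.011 * 1.09 * 297 * (57 * 6916)^(1/3) / 1000
= 0.261 mm

0.261


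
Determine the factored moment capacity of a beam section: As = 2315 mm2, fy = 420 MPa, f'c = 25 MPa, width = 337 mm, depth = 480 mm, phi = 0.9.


a = As * fy / (0.85 * f'c * b)
= 2315 * 420 / (0.85 * 25 * 337)
= 135.7724 mm
Mn = As * fy * (d - a/2) / 10^6
= 400.6983 kN-m
phi*Mn = 0.9 * 400.6983 = 360.63 kN-m

360.63


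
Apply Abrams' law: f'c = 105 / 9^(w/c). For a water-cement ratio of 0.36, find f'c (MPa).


f'c = 105 / 9^0.36
= 105 / 2.206
= 47.61 MPa

47.61


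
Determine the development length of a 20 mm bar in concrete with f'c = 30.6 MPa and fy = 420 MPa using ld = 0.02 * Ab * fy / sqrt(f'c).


Ab = pi * 20^2 / 4 = 314.159 mm2
ld = 0.02 * 314.159 * 420 / sqrt(30.6)
= 477.1 mm

477.1


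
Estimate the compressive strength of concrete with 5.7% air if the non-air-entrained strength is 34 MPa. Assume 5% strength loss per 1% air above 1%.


Strength loss = (5.7 - 1) * 5 = 23.5%
f'c = 34 * (1 - 23.5/100)
= 26.01 MPa

26.01


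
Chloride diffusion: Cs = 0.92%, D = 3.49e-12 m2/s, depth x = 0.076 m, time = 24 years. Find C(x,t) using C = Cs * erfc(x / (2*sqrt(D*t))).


t_seconds = 24 * 365.25 * 24 * 3600 = 757382400.0 s
arg = 0.076 / (2 * sqrt(3.49e-12 * 757382400.0))
= 0.7391
erfc(0.7391) = 0.2959
C = 0.92 * 0.2959 = 0.2722%

0.2722


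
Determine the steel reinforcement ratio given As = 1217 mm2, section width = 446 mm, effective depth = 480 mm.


rho = As / (b * d)
= 1217 / (446 * 480)
= 0.0057

0.0057


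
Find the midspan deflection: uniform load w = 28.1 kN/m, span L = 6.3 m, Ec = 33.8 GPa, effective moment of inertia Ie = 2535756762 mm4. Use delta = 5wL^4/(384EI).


Convert: L = 6.3 m = 6300 mm, Ec = 33.8 GPa = 33800 MPa
delta = 5 * 28.1 * 6300^4 / (384 * 33800 * 2535756762)
= 6.72 mm

6.72


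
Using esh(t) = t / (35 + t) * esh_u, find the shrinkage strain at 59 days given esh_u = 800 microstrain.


esh(59) = 59 / (35 + 59) * 800
= 59 / 94 * 800
= 502.1 microstrain

502.1


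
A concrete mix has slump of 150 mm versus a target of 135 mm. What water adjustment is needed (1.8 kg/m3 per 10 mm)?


Difference = 135 - 150 = -15 mm
Water adjustment = -15 * 1.8 / 10 = -2.7 kg/m3

-2.7


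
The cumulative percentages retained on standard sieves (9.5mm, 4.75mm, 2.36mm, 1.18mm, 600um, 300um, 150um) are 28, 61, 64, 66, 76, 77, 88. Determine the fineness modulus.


FM = sum(cumulative % retained) / 100
= 460 / 100
= 4.6

4.6


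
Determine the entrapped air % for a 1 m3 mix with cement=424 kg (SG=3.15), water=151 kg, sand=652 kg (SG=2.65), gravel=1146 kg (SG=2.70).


Vol cement = 424 / (3.15 * 1000) = 0.134603 m3
Vol water = 151 / 1000 = 0.151 m3
Vol sand = 652 / (2.65 * 1000) = 0.246038 m3
Vol gravel = 1146 / (2.70 * 1000) = 0.424444 m3
Total solid + water volume = 0.956085 m3
Air = (1 - 0.956085) * 100 = 4.39%

4.39


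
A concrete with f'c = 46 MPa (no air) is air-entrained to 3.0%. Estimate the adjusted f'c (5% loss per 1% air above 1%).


Strength loss = (3.0 - 1) * 5 = 10.0%
f'c = 46 * (1 - 10.0/100)
= 41.4 MPa

41.4


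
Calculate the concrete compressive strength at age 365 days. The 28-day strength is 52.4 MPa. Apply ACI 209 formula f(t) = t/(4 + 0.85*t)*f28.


f(365) = 365 / (4 + 0.85 * 365) * 52.4
= 365 / 314.25 * 52.4
= 60.86 MPa

60.86


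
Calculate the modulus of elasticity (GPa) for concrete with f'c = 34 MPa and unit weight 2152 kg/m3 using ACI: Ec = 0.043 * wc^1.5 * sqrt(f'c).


Ec = 0.043 * 2152^1.5 * sqrt(34) / 1000
= 25.03 GPa

25.03


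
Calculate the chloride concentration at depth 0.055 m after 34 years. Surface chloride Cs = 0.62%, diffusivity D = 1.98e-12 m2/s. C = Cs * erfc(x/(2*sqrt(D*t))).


t_seconds = 34 * 365.25 * 24 * 3600 = 1072958400.0 s
arg = 0.055 / (2 * sqrt(1.98e-12 * 1072958400.0))
= 0.5966
erfc(0.5966) = 0.3988
C = 0.62 * 0.3988 = 0.2473%

0.2473


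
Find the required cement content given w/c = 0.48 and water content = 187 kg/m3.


Cement = water / (w/c)
= 187 / 0.48
= 389.6 kg/m3

389.6


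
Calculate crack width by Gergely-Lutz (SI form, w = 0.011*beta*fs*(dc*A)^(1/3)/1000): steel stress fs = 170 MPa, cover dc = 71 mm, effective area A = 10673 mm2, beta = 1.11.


w = 0.011 * beta * fs * (dc * A)^(1/3) / 1000
= 0.011 * 1.11 * 170 * (71 * 10673)^(1/3) / 1000
= 0.189 mm

0.189


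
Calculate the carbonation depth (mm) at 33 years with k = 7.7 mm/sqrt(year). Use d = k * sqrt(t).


depth = k * sqrt(t)
= 7.7 * sqrt(33)
= 44.23 mm

44.23


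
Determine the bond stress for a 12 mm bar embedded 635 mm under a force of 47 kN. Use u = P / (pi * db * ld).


u = P / (pi * db * ld)
= 47 * 1000 / (pi * 12 * 635)
= 1.963 MPa

1.963


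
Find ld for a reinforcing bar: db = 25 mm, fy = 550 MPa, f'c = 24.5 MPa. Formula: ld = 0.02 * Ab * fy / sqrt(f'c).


Ab = pi * 25^2 / 4 = 490.874 mm2
ld = 0.02 * 490.874 * 550 / sqrt(24.5)
= 1090.9 mm

1090.9


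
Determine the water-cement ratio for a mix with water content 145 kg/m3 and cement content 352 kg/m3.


w/c = water / cement
w/c = 145 / 352 = 0.412

0.412


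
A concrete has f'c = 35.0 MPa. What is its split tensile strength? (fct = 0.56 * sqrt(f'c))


fct = 0.56 * sqrt(35.0)
= 0.56 * 5.916
= 3.313 MPa

3.313


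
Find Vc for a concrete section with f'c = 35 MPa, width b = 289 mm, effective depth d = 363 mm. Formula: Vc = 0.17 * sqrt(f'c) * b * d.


Vc = 0.17 * sqrt(35) * 289 * 363 / 1000
= 105.51 kN

105.51


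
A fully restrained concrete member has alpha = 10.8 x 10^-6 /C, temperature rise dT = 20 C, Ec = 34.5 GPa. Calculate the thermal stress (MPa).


sigma = alpha * dT * Ec
= 10.8e-6 * 20 * 34.5 * 1000
= 7.452 MPa

7.452


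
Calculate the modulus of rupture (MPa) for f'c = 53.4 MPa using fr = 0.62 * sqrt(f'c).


fr = 0.62 * sqrt(53.4)
= 4.531 MPa

4.531


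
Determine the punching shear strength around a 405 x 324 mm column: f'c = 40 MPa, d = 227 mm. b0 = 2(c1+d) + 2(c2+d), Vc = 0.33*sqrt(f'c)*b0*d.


b0 = 2*(405 + 227) + 2*(324 + 227) = 2366 mm
Vc = 0.33 * sqrt(40) * 2366 * 227 / 1000
= 1120.95 kN

1120.95


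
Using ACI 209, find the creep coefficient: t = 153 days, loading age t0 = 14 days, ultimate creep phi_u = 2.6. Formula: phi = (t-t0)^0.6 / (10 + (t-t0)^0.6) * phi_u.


dt = 153 - 14 = 139
phi = 139^0.6 / (10 + 139^0.6) * 2.6
= 1.713

1.713


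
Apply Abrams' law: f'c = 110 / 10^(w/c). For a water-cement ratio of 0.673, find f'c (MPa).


f'c = 110 / 10^0.673
= 110 / 4.71
= 23.36 MPa

23.36


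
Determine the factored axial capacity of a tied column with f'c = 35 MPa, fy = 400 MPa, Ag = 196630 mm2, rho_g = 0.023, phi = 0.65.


Ast = rho * Ag = 0.023 * 196630 = 4522.49 mm2
phi*Pn = 0.65 * 0.80 * (0.85 * 35 * (196630 - 4522.49) + 400 * 4522.49) / 1000
= 3912.58 kN

3912.58


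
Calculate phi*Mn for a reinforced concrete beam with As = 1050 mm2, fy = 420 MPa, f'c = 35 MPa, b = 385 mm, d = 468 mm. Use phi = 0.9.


a = As * fy / (0.85 * f'c * b)
= 1050 * 420 / (0.85 * 35 * 385)
= 38.5027 mm
Mn = As * fy * (d - a/2) / 10^6
= 197.8982 kN-m
phi*Mn = 0.9 * 197.8982 = 178.11 kN-m

178.11


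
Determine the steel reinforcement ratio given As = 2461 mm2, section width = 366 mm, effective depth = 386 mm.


rho = As / (b * d)
= 2461 / (366 * 386)
= 0.0174

0.0174


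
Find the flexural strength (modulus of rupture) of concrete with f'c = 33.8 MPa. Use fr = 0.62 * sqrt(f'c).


fr = 0.62 * sqrt(33.8)
= 3.605 MPa

3.605


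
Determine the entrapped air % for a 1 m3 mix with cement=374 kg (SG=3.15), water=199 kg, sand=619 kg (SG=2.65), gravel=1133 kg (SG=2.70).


Vol cement = 374 / (3.15 * 1000) = 0.11873 m3
Vol water = 199 / 1000 = 0.199 m3
Vol sand = 619 / (2.65 * 1000) = 0.233585 m3
Vol gravel = 1133 / (2.70 * 1000) = 0.41963 m3
Total solid + water volume = 0.970945 m3
Air = (1 - 0.970945) * 100 = 2.91%

2.91


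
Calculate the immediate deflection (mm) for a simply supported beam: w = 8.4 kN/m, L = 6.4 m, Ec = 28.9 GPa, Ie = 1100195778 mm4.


Convert: L = 6.4 m = 6400 mm, Ec = 28.9 GPa = 28900 MPa
delta = 5 * 8.4 * 6400^4 / (384 * 28900 * 1100195778)
= 5.77 mm

5.77


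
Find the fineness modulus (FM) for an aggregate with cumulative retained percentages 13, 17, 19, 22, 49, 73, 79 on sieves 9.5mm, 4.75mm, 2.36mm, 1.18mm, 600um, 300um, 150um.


FM = sum(cumulative % retained) / 100
= 272 / 100
= 2.72

2.72


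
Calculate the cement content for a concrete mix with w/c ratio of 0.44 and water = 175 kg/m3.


Cement = water / (w/c)
= 175 / 0.44
= 397.7 kg/m3

397.7


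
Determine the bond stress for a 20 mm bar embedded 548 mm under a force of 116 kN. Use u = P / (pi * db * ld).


u = P / (pi * db * ld)
= 116 * 1000 / (pi * 20 * 548)
= 3.369 MPa

3.369


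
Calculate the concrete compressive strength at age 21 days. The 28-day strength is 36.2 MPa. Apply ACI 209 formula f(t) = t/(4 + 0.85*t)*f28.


f(21) = 21 / (4 + 0.85 * 21) * 36.2
= 21 / 21.85 * 36.2
= 34.79 MPa

34.79


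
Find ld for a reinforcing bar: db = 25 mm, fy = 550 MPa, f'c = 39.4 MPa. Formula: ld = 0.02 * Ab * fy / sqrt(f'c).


Ab = pi * 25^2 / 4 = 490.874 mm2
ld = 0.02 * 490.874 * 550 / sqrt(39.4)
= 860.2 mm

860.2


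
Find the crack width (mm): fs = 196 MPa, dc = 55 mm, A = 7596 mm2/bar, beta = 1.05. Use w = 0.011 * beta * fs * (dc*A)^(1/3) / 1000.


w = 0.011 * beta * fs * (dc * A)^(1/3) / 1000
= 0.011 * 1.05 * 196 * (55 * 7596)^(1/3) / 1000
= 0.169 mm

0.169


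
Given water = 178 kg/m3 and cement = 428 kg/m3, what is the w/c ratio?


w/c = water / cement
w/c = 178 / 428 = 0.416

0.416


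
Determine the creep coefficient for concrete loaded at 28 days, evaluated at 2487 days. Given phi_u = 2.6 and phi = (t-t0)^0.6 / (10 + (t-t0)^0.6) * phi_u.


dt = 2487 - 28 = 2459
phi = 2459^0.6 / (10 + 2459^0.6) * 2.6
= 2.38

2.38


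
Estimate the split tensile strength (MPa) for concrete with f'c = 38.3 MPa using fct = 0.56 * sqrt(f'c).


fct = 0.56 * sqrt(38.3)
= 0.56 * 6.189
= 3.466 MPa

3.466


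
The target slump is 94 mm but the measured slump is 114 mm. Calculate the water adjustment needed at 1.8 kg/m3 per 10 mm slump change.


Difference = 94 - 114 = -20 mm
Water adjustment = -20 * 1.8 / 10 = -3.6 kg/m3

-3.6


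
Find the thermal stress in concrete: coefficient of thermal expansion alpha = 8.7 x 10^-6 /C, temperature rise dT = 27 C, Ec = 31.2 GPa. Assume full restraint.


sigma = alpha * dT * Ec
= 8.7e-6 * 27 * 31.2 * 1000
= 7.329 MPa

7.329


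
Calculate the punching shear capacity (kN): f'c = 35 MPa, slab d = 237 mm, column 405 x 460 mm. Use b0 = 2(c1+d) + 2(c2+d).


b0 = 2*(405 + 237) + 2*(460 + 237) = 2678 mm
Vc = 0.33 * sqrt(35) * 2678 * 237 / 1000
= 1239.1 kN

1239.1


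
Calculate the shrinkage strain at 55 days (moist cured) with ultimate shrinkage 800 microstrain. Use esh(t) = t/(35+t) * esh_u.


esh(55) = 55 / (35 + 55) * 800
= 55 / 90 * 800
= 488.9 microstrain

488.9


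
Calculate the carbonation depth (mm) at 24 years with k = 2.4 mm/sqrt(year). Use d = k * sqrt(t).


depth = k * sqrt(t)
= 2.4 * sqrt(24)
= 11.76 mm

11.76


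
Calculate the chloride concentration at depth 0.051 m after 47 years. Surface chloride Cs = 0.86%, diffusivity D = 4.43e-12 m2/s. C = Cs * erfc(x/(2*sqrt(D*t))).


t_seconds = 47 * 365.25 * 24 * 3600 = 1483207200.0 s
arg = 0.051 / (2 * sqrt(4.43e-12 * 1483207200.0))
= 0.3146
erfc(0.3146) = 0.6564
C = 0.86 * 0.6564 = 0.5645%

0.5645


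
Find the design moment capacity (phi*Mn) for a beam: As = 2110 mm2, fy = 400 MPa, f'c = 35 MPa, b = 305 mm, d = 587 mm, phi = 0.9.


a = As * fy / (0.85 * f'c * b)
= 2110 * 400 / (0.85 * 35 * 305)
= 93.0156 mm
Mn = As * fy * (d - a/2) / 10^6
= 456.1754 kN-m
phi*Mn = 0.9 * 456.1754 = 410.56 kN-m

410.56
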